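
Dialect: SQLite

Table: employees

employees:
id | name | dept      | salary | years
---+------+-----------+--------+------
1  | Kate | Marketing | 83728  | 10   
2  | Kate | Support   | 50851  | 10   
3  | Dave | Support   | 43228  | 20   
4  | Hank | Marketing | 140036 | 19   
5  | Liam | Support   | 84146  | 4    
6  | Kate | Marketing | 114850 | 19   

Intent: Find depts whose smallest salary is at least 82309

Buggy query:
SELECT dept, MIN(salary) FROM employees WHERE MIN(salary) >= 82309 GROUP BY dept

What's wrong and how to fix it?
Bug: MIN() in WHERE is a misuse of aggregate

Fix: Replace WHERE with HAVING after the GROUP BY

Corrected query:
SELECT dept, MIN(salary) FROM employees GROUP BY dept HAVING MIN(salary) >= 82309

Result:
dept      | MIN(salary)
----------+------------
Marketing | 83728      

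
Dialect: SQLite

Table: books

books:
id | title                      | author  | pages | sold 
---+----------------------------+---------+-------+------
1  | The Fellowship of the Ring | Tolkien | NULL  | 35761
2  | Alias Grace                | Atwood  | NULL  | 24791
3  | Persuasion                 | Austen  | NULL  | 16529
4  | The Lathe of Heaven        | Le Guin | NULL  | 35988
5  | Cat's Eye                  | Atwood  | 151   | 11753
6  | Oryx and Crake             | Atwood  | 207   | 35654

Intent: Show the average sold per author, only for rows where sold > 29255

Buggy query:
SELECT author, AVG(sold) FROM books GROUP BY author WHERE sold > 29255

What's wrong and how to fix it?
Bug: Row-level WHERE must come before GROUP BY in the clause order

Fix: Move the WHERE clause before GROUP BY

Corrected query:
SELECT author, AVG(sold) FROM books WHERE sold > 29255 GROUP BY author

Result:
author  | AVG(sold)
--------+----------
Atwood  | 35654    
Le Guin | 35988    
Tolkien | 35761    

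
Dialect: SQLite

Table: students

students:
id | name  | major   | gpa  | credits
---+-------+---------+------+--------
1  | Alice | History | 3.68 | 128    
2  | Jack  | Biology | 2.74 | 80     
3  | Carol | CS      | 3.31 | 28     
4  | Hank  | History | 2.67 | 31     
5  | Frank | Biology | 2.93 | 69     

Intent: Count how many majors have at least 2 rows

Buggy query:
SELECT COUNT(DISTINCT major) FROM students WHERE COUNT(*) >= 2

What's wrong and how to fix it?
Bug: WHERE filters individual rows, not groups, so a group-level COUNT is invalid there

Fix: Use a subquery that GROUPs and filters with HAVING, then count its rows

Corrected query:
SELECT COUNT(*) FROM (SELECT major FROM students GROUP BY major HAVING COUNT(*) >= 2)

Result:
COUNT(*)
--------
2       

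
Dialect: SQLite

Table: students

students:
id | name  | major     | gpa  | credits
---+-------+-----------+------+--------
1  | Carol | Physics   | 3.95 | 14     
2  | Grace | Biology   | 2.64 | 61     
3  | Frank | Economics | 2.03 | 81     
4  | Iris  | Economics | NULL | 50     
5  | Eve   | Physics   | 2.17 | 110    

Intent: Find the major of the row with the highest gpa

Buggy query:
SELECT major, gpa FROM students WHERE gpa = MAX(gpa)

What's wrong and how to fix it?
Bug: WHERE is evaluated per row; an aggregate over the whole table isn't defined there

Fix: Wrap MAX in a scalar subquery so WHERE compares against a single value

Corrected query:
SELECT major, gpa FROM students WHERE gpa = (SELECT MAX(gpa) FROM students)

Result:
major   | gpa 
--------+-----
Physics | 3.95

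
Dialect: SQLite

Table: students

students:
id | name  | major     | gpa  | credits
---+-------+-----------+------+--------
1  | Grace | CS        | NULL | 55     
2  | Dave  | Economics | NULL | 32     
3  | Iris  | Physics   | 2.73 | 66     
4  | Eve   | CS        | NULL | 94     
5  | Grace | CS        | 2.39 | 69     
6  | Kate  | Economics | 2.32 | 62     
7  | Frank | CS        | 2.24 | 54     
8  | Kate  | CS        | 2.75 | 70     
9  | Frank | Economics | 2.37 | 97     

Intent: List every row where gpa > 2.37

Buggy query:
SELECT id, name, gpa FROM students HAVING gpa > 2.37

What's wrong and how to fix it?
Bug: HAVING filters the output of aggregation, but this query has no GROUP BY and no aggregate functions, so SQLite rejects it (HAVING clause on a non-aggregate query); the condition here is per row

Fix: Use WHERE for row-level filtering

Corrected query:
SELECT id, name, gpa FROM students WHERE gpa > 2.37

Result:
id | name  | gpa 
---+-------+-----
3  | Iris  | 2.73
5  | Grace | 2.39
8  | Kate  | 2.75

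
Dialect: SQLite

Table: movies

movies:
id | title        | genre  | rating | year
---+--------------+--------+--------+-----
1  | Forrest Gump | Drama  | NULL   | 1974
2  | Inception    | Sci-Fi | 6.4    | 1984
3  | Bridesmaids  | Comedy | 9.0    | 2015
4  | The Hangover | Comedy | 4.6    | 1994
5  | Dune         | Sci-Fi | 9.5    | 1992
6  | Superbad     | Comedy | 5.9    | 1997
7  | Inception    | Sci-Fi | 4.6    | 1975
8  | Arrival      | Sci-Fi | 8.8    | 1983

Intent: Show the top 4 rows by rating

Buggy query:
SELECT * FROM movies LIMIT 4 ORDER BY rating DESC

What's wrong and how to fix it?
Bug: LIMIT must come after ORDER BY

Fix: Swap the clauses: ORDER BY first, then LIMIT

Corrected query:
SELECT * FROM movies ORDER BY rating DESC LIMIT 4

Result:
id | title       | genre  | rating | year
---+-------------+--------+--------+-----
5  | Dune        | Sci-Fi | 9.5    | 1992
3  | Bridesmaids | Comedy | 9      | 2015
8  | Arrival     | Sci-Fi | 8.8    | 1983
2  | Inception   | Sci-Fi | 6.4    | 1984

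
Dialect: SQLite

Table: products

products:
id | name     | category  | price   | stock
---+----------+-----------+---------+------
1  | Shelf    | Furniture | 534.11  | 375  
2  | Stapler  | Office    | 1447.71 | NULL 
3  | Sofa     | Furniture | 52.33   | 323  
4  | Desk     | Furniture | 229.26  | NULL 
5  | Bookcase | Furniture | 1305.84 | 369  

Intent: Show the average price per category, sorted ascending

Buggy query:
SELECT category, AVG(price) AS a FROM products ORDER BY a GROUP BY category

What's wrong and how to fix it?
Bug: GROUP BY must precede ORDER BY

Fix: Move ORDER BY to the end, after GROUP BY

Corrected query:
SELECT category, AVG(price) AS a FROM products GROUP BY category ORDER BY a

Result:
category  | a      
----------+--------
Furniture | 530.385
Office    | 1447.71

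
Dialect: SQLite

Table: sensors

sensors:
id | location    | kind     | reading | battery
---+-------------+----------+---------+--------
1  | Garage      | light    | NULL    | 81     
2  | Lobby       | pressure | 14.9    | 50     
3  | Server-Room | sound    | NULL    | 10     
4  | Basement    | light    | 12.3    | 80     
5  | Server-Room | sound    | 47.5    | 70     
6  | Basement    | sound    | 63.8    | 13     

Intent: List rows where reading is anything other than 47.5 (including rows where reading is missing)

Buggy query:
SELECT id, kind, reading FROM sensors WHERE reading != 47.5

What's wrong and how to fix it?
Bug: Inequality against NULL is unknown, not true; rows with NULL are dropped

Fix: Add an explicit OR reading IS NULL to include the missing-value rows

Corrected query:
SELECT id, kind, reading FROM sensors WHERE reading != 47.5 OR reading IS NULL

Result:
id | kind     | reading
---+----------+--------
1  | light    | NULL   
2  | pressure | 14.9   
3  | sound    | NULL   
4  | light    | 12.3   
6  | sound    | 63.8   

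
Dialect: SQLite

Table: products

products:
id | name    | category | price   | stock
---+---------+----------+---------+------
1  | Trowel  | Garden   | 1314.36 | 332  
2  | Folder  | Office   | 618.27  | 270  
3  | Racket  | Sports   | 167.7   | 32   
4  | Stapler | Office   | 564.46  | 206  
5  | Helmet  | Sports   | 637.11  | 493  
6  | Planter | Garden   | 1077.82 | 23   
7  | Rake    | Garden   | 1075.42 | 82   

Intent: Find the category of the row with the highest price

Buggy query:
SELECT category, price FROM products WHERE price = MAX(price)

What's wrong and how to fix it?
Bug: WHERE is evaluated per row; an aggregate over the whole table isn't defined there

Fix: Use a subquery: WHERE price = (SELECT MAX(price) FROM products)

Corrected query:
SELECT category, price FROM products WHERE price = (SELECT MAX(price) FROM products)

Result:
category | price  
---------+--------
Garden   | 1314.36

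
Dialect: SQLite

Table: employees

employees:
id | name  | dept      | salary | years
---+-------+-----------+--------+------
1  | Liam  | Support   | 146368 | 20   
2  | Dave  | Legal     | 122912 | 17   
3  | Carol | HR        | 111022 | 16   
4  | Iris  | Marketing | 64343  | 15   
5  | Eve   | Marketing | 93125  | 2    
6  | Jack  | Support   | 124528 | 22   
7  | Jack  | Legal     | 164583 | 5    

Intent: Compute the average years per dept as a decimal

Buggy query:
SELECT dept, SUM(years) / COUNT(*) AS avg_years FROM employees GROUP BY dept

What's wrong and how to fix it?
Bug: Both operands are integers, so '/' performs integer division and truncates

Fix: Cast one side to REAL so the division keeps the fractional part

Corrected query:
SELECT dept, SUM(years) * 1.0 / COUNT(*) AS avg_years FROM employees GROUP BY dept

Result:
dept      | avg_years
----------+----------
HR        | 16       
Legal     | 11       
Marketing | 8.5      
Support   | 21       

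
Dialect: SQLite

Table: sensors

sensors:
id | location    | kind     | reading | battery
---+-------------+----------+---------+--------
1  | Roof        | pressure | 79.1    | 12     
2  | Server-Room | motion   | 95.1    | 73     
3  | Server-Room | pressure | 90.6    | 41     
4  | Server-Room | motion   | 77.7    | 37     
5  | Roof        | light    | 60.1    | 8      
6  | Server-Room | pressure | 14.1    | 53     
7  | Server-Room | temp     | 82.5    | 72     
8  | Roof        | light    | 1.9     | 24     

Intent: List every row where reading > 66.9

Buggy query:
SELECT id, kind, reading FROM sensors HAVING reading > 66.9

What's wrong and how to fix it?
Bug: HAVING filters the output of aggregation, but this query has no GROUP BY and no aggregate functions, so SQLite rejects it (HAVING clause on a non-aggregate query); the condition here is per row

Fix: Use WHERE for row-level filtering

Corrected query:
SELECT id, kind, reading FROM sensors WHERE reading > 66.9

Result:
id | kind     | reading
---+----------+--------
1  | pressure | 79.1   
2  | motion   | 95.1   
3  | pressure | 90.6   
4  | motion   | 77.7   
7  | temp     | 82.5   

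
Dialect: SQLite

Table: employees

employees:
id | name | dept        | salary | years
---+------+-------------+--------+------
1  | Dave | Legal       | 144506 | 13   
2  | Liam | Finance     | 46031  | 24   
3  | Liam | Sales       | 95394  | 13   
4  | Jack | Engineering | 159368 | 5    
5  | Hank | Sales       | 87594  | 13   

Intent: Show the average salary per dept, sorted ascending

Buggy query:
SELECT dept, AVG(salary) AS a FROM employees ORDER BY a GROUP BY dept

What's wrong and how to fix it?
Bug: GROUP BY must precede ORDER BY

Fix: Move ORDER BY to the end, after GROUP BY

Corrected query:
SELECT dept, AVG(salary) AS a FROM employees GROUP BY dept ORDER BY a

Result:
dept        | a     
------------+-------
Finance     | 46031 
Sales       | 91494 
Legal       | 144506
Engineering | 159368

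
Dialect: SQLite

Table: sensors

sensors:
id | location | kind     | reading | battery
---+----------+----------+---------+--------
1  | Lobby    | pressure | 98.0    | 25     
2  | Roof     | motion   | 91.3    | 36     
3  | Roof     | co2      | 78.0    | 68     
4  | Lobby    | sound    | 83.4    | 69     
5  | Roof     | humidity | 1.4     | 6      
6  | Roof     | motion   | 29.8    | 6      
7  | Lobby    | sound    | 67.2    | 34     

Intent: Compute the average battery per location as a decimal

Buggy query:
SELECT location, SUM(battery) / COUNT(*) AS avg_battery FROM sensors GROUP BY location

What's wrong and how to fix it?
Bug: SUM(battery) and COUNT(*) are both integers; the division truncates the fractional part

Fix: Cast one side to REAL so the division keeps the fractional part

Corrected query:
SELECT location, SUM(battery) * 1.0 / COUNT(*) AS avg_battery FROM sensors GROUP BY location

Result:
location | avg_battery
---------+------------
Lobby    | 42.666667  
Roof     | 29         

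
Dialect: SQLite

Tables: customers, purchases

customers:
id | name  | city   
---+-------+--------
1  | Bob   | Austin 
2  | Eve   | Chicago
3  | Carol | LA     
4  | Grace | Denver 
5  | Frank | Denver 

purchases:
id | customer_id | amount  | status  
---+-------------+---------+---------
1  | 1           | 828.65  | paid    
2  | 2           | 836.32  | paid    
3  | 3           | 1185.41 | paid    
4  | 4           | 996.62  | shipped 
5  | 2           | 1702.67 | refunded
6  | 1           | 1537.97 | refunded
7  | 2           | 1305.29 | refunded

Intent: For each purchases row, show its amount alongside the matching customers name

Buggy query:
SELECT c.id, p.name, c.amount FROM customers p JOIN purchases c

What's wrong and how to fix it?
Bug: Missing join condition: each purchases row is matched to all customers rows instead of just its own

Fix: Add ON c.customer_id = p.id to the JOIN

Corrected query:
SELECT c.id, p.name, c.amount FROM customers p JOIN purchases c ON c.customer_id = p.id

Result:
id | name  | amount 
---+-------+--------
1  | Bob   | 828.65 
2  | Eve   | 836.32 
3  | Carol | 1185.41
4  | Grace | 996.62 
5  | Eve   | 1702.67
6  | Bob   | 1537.97
7  | Eve   | 1305.29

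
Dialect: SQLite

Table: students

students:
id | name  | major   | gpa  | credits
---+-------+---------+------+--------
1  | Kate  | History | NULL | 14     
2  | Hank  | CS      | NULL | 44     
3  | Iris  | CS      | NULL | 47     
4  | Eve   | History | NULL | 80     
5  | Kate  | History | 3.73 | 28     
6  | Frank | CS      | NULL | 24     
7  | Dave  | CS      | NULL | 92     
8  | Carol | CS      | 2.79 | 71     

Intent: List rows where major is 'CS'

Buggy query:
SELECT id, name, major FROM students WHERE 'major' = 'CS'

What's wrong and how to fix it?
Bug: 'major' in single quotes is a string literal, not the column; the comparison is literal-vs-literal and never true

Fix: Remove the quotes around the column name (or use double quotes for an identifier)

Corrected query:
SELECT id, name, major FROM students WHERE major = 'CS'

Result:
id | name  | major
---+-------+------
2  | Hank  | CS   
3  | Iris  | CS   
6  | Frank | CS   
7  | Dave  | CS   
8  | Carol | CS   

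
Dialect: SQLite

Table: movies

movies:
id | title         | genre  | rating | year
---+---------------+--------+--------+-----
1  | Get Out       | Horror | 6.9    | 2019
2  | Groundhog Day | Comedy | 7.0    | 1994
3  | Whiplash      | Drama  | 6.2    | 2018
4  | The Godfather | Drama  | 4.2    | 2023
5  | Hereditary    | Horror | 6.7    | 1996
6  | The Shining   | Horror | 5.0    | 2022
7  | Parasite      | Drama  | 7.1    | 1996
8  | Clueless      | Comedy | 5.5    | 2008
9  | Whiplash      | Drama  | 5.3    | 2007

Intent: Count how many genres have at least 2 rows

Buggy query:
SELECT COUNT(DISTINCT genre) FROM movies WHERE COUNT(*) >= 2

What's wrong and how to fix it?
Bug: WHERE filters individual rows, not groups, so a group-level COUNT is invalid there

Fix: Use a subquery that GROUPs and filters with HAVING, then count its rows

Corrected query:
SELECT COUNT(*) FROM (SELECT genre FROM movies GROUP BY genre HAVING COUNT(*) >= 2)

Result:
COUNT(*)
--------
3       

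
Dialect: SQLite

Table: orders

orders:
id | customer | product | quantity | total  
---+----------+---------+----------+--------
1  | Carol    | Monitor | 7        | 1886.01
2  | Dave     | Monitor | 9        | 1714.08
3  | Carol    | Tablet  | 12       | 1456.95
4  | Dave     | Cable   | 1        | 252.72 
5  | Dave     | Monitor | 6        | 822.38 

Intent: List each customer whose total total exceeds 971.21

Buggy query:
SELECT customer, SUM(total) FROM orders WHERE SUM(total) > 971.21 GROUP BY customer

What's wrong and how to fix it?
Bug: WHERE runs before GROUP BY, so aggregates aren't available there

Fix: Use HAVING (which filters groups after aggregation) instead of WHERE

Corrected query:
SELECT customer, SUM(total) FROM orders GROUP BY customer HAVING SUM(total) > 971.21

Result:
customer | SUM(total)
---------+-----------
Carol    | 3342.96   
Dave     | 2789.18   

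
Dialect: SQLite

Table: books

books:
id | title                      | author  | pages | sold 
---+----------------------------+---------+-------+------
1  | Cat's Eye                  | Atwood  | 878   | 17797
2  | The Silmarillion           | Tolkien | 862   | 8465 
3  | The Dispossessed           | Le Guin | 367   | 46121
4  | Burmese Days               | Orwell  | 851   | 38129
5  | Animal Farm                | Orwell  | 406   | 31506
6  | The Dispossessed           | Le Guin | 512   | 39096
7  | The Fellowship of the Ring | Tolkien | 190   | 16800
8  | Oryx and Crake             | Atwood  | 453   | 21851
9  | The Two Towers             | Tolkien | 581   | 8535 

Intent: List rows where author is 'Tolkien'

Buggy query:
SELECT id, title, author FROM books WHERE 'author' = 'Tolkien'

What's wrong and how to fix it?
Bug: 'author' in single quotes is a string literal, not the column; the comparison is literal-vs-literal and never true

Fix: Reference the column as author without single quotes

Corrected query:
SELECT id, title, author FROM books WHERE author = 'Tolkien'

Result:
id | title                      | author 
---+----------------------------+--------
2  | The Silmarillion           | Tolkien
7  | The Fellowship of the Ring | Tolkien
9  | The Two Towers             | Tolkien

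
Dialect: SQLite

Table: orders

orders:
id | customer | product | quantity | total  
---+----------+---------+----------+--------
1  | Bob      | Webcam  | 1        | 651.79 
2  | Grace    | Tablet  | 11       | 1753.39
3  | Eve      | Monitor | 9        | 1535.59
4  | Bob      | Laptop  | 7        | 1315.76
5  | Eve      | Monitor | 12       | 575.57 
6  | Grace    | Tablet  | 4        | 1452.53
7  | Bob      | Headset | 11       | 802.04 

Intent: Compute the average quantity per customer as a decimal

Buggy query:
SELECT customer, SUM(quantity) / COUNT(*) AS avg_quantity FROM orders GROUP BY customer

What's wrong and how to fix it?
Bug: Both operands are integers, so '/' performs integer division and truncates

Fix: Multiply by 1.0 (or CAST to REAL) to force floating-point division

Corrected query:
SELECT customer, SUM(quantity) * 1.0 / COUNT(*) AS avg_quantity FROM orders GROUP BY customer

Result:
customer | avg_quantity
---------+-------------
Bob      | 6.333333    
Eve      | 10.5        
Grace    | 7.5         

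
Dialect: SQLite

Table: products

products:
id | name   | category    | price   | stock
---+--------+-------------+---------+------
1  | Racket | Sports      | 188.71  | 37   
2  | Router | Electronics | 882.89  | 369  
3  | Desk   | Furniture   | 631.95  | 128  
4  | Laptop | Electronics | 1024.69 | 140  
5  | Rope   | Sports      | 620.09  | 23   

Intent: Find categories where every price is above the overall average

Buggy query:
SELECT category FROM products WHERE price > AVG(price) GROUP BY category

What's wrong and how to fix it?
Bug: WHERE evaluates per row before aggregation, so AVG() is unavailable

Fix: Compute the overall average in a scalar subquery and compare each group's MIN against it in HAVING

Corrected query:
SELECT category FROM products GROUP BY category HAVING MIN(price) > (SELECT AVG(price) FROM products)

Result:
category   
-----------
Electronics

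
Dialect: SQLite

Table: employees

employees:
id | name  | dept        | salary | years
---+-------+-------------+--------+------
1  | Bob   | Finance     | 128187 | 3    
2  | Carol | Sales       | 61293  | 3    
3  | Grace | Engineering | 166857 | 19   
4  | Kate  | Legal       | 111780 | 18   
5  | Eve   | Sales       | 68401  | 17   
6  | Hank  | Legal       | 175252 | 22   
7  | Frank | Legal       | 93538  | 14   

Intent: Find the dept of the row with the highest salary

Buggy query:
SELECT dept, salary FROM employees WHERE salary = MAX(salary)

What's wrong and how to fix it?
Bug: WHERE is evaluated per row; an aggregate over the whole table isn't defined there

Fix: Wrap MAX in a scalar subquery so WHERE compares against a single value

Corrected query:
SELECT dept, salary FROM employees WHERE salary = (SELECT MAX(salary) FROM employees)

Result:
dept  | salary
------+-------
Legal | 175252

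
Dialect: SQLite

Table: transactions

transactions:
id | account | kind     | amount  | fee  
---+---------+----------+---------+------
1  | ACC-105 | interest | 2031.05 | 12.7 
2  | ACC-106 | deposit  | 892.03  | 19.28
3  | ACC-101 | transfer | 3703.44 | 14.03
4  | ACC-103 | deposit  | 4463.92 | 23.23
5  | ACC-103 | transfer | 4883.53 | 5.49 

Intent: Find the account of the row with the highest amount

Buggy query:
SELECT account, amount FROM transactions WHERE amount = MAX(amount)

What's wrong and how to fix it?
Bug: MAX(amount) is an aggregate and cannot be used directly in WHERE

Fix: Wrap MAX in a scalar subquery so WHERE compares against a single value

Corrected query:
SELECT account, amount FROM transactions WHERE amount = (SELECT MAX(amount) FROM transactions)

Result:
account | amount 
--------+--------
ACC-103 | 4883.53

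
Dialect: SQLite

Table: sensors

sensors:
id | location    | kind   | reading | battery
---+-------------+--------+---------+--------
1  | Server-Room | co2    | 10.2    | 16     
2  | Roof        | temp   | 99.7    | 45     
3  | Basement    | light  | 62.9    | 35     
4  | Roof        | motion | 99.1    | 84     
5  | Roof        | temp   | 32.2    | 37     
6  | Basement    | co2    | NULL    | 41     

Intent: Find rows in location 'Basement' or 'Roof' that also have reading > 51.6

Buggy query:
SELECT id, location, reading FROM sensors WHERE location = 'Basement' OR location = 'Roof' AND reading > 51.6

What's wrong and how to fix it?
Bug: Without parentheses, AND is evaluated before OR, so the reading filter only applies to the 'Roof' branch

Fix: Add parentheses around the OR so the AND applies to both alternatives

Corrected query:
SELECT id, location, reading FROM sensors WHERE (location = 'Basement' OR location = 'Roof') AND reading > 51.6

Result:
id | location | reading
---+----------+--------
2  | Roof     | 99.7   
3  | Basement | 62.9   
4  | Roof     | 99.1   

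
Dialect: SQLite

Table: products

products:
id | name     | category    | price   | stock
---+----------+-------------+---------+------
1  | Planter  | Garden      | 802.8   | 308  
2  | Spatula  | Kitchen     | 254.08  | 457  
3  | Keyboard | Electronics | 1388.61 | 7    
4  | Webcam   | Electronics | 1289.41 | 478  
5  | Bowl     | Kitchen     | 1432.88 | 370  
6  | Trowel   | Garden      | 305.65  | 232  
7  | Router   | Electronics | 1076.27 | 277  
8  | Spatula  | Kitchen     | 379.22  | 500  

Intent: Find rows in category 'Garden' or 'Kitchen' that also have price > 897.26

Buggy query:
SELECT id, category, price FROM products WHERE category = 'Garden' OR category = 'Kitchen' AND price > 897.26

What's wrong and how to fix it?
Bug: AND binds tighter than OR, so this parses as category = 'Garden' OR (category = 'Kitchen' AND price > 897.26)

Fix: Group the OR with parentheses (or use IN), then AND the threshold

Corrected query:
SELECT id, category, price FROM products WHERE (category = 'Garden' OR category = 'Kitchen') AND price > 897.26

Result:
id | category | price  
---+----------+--------
5  | Kitchen  | 1432.88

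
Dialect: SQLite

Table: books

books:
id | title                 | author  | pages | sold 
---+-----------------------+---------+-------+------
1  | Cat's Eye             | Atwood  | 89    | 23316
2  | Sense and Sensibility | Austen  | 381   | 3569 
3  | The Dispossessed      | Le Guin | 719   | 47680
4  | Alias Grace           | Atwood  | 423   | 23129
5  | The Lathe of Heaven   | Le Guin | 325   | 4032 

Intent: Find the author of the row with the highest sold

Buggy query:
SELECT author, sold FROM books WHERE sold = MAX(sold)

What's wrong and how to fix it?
Bug: WHERE is evaluated per row; an aggregate over the whole table isn't defined there

Fix: Wrap MAX in a scalar subquery so WHERE compares against a single value

Corrected query:
SELECT author, sold FROM books WHERE sold = (SELECT MAX(sold) FROM books)

Result:
author  | sold 
--------+------
Le Guin | 47680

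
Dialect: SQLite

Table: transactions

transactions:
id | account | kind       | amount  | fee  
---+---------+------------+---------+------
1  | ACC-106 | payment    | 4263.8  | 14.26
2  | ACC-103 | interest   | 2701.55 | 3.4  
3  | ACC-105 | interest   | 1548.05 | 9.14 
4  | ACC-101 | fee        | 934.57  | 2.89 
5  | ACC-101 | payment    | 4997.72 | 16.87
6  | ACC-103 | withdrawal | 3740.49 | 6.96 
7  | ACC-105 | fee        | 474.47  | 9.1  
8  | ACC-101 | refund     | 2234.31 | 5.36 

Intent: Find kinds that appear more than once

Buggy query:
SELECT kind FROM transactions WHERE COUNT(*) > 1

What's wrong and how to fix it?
Bug: WHERE can't reference COUNT(*); aggregates are computed after WHERE

Fix: Group first, then use HAVING for the count condition

Corrected query:
SELECT kind FROM transactions GROUP BY kind HAVING COUNT(*) > 1

Result:
kind    
--------
fee     
interest
payment 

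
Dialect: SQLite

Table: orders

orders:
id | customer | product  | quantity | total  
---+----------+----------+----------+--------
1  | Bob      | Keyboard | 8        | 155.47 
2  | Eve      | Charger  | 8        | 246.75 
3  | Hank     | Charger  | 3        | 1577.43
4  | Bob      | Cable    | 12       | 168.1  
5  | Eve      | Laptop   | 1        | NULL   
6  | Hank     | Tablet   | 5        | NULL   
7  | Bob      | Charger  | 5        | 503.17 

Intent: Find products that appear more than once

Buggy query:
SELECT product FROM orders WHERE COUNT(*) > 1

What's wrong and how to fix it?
Bug: COUNT(*) is an aggregate and cannot be used in WHERE

Fix: GROUP BY product, then filter groups with HAVING COUNT(*) > 1

Corrected query:
SELECT product FROM orders GROUP BY product HAVING COUNT(*) > 1

Result:
product
-------
Charger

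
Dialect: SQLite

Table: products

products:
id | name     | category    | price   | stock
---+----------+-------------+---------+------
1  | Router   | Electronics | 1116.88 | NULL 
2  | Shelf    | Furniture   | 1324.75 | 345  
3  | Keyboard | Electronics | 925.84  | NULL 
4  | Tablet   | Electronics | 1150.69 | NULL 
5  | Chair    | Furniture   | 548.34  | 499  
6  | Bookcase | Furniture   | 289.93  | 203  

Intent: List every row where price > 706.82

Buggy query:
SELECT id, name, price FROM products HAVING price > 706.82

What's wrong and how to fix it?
Bug: HAVING filters the output of aggregation, but this query has no GROUP BY and no aggregate functions, so SQLite rejects it (HAVING clause on a non-aggregate query); the condition here is per row

Fix: Replace HAVING with WHERE since the condition applies to individual rows

Corrected query:
SELECT id, name, price FROM products WHERE price > 706.82

Result:
id | name     | price  
---+----------+--------
1  | Router   | 1116.88
2  | Shelf    | 1324.75
3  | Keyboard | 925.84 
4  | Tablet   | 1150.69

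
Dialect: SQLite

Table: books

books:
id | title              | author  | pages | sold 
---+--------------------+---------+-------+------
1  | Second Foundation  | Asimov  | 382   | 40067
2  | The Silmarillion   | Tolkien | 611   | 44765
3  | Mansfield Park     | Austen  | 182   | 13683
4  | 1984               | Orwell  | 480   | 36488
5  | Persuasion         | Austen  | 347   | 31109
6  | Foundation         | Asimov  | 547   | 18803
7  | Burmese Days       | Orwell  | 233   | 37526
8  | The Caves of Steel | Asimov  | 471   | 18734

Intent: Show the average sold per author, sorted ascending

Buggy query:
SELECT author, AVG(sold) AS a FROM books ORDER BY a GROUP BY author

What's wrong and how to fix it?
Bug: ORDER BY appears before GROUP BY; SQL clause order requires GROUP BY first

Fix: Reorder: SELECT … FROM … GROUP BY … ORDER BY …

Corrected query:
SELECT author, AVG(sold) AS a FROM books GROUP BY author ORDER BY a

Result:
author  | a    
--------+------
Austen  | 22396
Asimov  | 25868
Orwell  | 37007
Tolkien | 44765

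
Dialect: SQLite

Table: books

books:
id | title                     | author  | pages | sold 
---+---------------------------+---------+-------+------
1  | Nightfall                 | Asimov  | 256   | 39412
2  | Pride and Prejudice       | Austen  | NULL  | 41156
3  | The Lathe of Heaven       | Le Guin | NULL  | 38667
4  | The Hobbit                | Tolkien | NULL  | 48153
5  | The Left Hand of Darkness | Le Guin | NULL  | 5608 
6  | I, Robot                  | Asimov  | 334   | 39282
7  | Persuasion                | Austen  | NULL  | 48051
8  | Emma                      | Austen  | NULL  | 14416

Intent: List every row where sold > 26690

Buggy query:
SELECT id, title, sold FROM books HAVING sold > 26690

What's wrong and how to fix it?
Bug: This is a non-aggregate query (no GROUP BY, no aggregates), so in SQLite the HAVING clause is invalid here; a row-level condition belongs in WHERE

Fix: Use WHERE for row-level filtering

Corrected query:
SELECT id, title, sold FROM books WHERE sold > 26690

Result:
id | title               | sold 
---+---------------------+------
1  | Nightfall           | 39412
2  | Pride and Prejudice | 41156
3  | The Lathe of Heaven | 38667
4  | The Hobbit          | 48153
6  | I, Robot            | 39282
7  | Persuasion          | 48051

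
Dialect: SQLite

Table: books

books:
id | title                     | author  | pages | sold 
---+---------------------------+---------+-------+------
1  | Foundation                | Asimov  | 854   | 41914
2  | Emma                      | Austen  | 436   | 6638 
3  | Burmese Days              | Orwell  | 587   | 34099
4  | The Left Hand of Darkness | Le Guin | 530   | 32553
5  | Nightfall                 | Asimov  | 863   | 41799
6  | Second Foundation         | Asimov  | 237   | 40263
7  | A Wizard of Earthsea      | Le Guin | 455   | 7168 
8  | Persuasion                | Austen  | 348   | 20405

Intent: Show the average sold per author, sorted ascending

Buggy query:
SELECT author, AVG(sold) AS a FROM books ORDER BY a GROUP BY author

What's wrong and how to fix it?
Bug: ORDER BY appears before GROUP BY; SQL clause order requires GROUP BY first

Fix: Move ORDER BY to the end, after GROUP BY

Corrected query:
SELECT author, AVG(sold) AS a FROM books GROUP BY author ORDER BY a

Result:
author  | a           
--------+-------------
Austen  | 13521.5     
Le Guin | 19860.5     
Orwell  | 34099       
Asimov  | 41325.333333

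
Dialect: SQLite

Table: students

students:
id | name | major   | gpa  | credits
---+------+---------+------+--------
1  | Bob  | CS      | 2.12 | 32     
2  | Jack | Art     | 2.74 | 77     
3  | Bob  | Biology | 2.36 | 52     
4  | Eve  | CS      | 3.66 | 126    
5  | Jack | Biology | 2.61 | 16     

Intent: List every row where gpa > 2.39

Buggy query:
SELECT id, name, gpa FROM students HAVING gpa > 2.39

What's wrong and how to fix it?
Bug: This is a non-aggregate query (no GROUP BY, no aggregates), so in SQLite the HAVING clause is invalid here; a row-level condition belongs in WHERE

Fix: Replace HAVING with WHERE since the condition applies to individual rows

Corrected query:
SELECT id, name, gpa FROM students WHERE gpa > 2.39

Result:
id | name | gpa 
---+------+-----
2  | Jack | 2.74
4  | Eve  | 3.66
5  | Jack | 2.61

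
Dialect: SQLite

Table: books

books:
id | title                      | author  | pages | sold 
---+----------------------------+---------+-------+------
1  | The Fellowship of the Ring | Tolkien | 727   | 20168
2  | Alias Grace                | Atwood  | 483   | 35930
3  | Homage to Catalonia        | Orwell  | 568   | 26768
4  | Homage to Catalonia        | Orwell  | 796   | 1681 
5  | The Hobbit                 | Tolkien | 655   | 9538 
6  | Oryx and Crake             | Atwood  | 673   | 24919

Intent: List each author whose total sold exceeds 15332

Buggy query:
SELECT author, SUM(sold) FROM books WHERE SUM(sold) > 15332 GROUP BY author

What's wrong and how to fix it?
Bug: Aggregate functions cannot appear in a WHERE clause

Fix: Move the aggregate condition to a HAVING clause

Corrected query:
SELECT author, SUM(sold) FROM books GROUP BY author HAVING SUM(sold) > 15332

Result:
author  | SUM(sold)
--------+----------
Atwood  | 60849    
Orwell  | 28449    
Tolkien | 29706    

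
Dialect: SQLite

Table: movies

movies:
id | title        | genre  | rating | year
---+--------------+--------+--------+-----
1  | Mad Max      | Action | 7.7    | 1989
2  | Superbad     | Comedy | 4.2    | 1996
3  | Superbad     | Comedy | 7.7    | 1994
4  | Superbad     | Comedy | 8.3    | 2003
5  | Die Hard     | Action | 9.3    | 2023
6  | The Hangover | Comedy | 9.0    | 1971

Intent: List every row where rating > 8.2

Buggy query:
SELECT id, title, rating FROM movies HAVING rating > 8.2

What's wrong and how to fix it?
Bug: This is a non-aggregate query (no GROUP BY, no aggregates), so in SQLite the HAVING clause is invalid here; a row-level condition belongs in WHERE

Fix: Replace HAVING with WHERE since the condition applies to individual rows

Corrected query:
SELECT id, title, rating FROM movies WHERE rating > 8.2

Result:
id | title        | rating
---+--------------+-------
4  | Superbad     | 8.3   
5  | Die Hard     | 9.3   
6  | The Hangover | 9     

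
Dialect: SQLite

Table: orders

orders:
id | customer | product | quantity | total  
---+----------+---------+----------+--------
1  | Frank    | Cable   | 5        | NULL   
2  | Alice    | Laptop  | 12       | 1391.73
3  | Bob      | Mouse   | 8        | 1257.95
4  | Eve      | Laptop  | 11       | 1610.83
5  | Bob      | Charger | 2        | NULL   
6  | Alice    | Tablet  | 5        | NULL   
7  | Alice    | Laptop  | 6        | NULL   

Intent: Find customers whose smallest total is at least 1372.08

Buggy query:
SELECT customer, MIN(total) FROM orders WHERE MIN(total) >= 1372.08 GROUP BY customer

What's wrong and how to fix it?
Bug: Aggregates like MIN are computed per group after WHERE runs

Fix: Use HAVING for the per-group MIN condition

Corrected query:
SELECT customer, MIN(total) FROM orders GROUP BY customer HAVING MIN(total) >= 1372.08

Result:
customer | MIN(total)
---------+-----------
Alice    | 1391.73   
Eve      | 1610.83   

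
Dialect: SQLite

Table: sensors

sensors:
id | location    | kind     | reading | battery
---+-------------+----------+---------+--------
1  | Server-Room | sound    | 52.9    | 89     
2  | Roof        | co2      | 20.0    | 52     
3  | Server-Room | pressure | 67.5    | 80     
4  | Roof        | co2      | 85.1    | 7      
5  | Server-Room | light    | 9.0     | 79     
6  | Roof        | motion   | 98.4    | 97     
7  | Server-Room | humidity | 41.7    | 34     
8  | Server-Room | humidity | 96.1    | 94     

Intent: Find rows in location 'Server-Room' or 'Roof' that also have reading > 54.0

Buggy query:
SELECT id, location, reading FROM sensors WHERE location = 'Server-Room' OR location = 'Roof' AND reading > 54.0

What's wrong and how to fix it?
Bug: Without parentheses, AND is evaluated before OR, so the reading filter only applies to the 'Roof' branch

Fix: Group the OR with parentheses (or use IN), then AND the threshold

Corrected query:
SELECT id, location, reading FROM sensors WHERE (location = 'Server-Room' OR location = 'Roof') AND reading > 54.0

Result:
id | location    | reading
---+-------------+--------
3  | Server-Room | 67.5   
4  | Roof        | 85.1   
6  | Roof        | 98.4   
8  | Server-Room | 96.1   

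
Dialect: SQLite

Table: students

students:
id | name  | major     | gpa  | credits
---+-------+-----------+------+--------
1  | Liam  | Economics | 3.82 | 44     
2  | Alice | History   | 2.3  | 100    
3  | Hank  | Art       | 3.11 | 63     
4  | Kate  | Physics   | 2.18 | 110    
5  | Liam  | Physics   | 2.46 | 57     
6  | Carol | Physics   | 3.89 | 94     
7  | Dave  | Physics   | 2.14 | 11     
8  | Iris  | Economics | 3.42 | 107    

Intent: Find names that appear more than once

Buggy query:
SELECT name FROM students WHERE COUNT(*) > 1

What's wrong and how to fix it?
Bug: COUNT(*) is an aggregate and cannot be used in WHERE

Fix: Group first, then use HAVING for the count condition

Corrected query:
SELECT name FROM students GROUP BY name HAVING COUNT(*) > 1

Result:
name
----
Liam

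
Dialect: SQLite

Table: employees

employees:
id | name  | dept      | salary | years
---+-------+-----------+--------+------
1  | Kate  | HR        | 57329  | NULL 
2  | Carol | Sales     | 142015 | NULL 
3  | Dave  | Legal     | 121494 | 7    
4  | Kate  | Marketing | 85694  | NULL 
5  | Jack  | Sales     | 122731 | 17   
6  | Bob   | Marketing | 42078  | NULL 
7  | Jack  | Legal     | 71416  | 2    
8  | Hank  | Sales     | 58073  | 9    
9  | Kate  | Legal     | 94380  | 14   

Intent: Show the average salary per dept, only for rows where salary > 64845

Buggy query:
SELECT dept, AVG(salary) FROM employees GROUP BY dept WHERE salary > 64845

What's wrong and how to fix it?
Bug: Row-level WHERE must come before GROUP BY in the clause order

Fix: Place WHERE between FROM and GROUP BY

Corrected query:
SELECT dept, AVG(salary) FROM employees WHERE salary > 64845 GROUP BY dept

Result:
dept      | AVG(salary) 
----------+-------------
Legal     | 95763.333333
Marketing | 85694       
Sales     | 132373      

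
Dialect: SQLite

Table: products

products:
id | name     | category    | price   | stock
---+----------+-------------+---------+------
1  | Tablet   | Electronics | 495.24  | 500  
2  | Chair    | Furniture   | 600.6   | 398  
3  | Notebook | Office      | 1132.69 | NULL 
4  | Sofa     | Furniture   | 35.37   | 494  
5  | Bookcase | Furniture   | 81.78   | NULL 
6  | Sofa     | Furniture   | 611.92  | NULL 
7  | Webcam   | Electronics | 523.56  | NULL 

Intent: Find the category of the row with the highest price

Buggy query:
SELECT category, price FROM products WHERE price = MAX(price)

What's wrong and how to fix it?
Bug: MAX(price) is an aggregate and cannot be used directly in WHERE

Fix: Wrap MAX in a scalar subquery so WHERE compares against a single value

Corrected query:
SELECT category, price FROM products WHERE price = (SELECT MAX(price) FROM products)

Result:
category | price  
---------+--------
Office   | 1132.69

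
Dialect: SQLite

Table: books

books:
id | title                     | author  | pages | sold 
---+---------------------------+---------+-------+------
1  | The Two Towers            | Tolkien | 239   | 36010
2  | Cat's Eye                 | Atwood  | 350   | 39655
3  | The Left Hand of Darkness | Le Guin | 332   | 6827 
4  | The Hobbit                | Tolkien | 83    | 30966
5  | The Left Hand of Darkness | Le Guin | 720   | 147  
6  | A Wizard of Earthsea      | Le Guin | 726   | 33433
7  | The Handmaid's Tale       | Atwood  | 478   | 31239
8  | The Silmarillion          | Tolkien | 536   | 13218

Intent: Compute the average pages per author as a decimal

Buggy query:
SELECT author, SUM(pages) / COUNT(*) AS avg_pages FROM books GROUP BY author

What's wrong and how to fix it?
Bug: Both operands are integers, so '/' performs integer division and truncates

Fix: Multiply by 1.0 (or CAST to REAL) to force floating-point division

Corrected query:
SELECT author, SUM(pages) * 1.0 / COUNT(*) AS avg_pages FROM books GROUP BY author

Result:
author  | avg_pages 
--------+-----------
Atwood  | 414       
Le Guin | 592.666667
Tolkien | 286       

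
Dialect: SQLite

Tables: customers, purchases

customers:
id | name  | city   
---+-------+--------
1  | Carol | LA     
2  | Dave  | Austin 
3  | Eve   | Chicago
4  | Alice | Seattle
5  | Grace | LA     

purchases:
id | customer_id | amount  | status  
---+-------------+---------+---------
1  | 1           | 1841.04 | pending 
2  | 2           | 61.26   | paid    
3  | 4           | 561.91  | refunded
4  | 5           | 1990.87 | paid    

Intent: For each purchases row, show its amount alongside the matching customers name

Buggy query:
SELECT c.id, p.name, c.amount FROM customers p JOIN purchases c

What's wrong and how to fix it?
Bug: Missing join condition: each purchases row is matched to all customers rows instead of just its own

Fix: Add ON c.customer_id = p.id to the JOIN

Corrected query:
SELECT c.id, p.name, c.amount FROM customers p JOIN purchases c ON c.customer_id = p.id

Result:
id | name  | amount 
---+-------+--------
1  | Carol | 1841.04
2  | Dave  | 61.26  
3  | Alice | 561.91 
4  | Grace | 1990.87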